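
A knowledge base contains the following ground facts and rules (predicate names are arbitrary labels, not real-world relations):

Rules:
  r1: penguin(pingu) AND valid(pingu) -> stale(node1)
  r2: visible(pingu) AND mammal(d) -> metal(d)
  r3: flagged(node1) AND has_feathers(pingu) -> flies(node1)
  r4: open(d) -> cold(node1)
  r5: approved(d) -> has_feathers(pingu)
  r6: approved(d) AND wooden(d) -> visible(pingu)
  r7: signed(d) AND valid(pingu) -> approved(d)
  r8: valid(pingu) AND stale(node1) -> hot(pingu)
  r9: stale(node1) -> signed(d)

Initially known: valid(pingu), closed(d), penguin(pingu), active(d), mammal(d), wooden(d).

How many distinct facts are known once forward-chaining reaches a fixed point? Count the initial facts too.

13

Round 1 fires r1, giving stale(node1).
Round 2 fires r8, r9, giving hot(pingu), signed(d).
Round 3 fires r7, giving approved(d).
Round 4 fires r5, r6, giving has_feathers(pingu), visible(pingu).
Round 5 fires r2, giving metal(d).
Closure: {active(d), approved(d), closed(d), has_feathers(pingu), hot(pingu), mammal(d), metal(d), penguin(pingu), signed(d), stale(node1), valid(pingu), visible(pingu), wooden(d)} — 13 facts.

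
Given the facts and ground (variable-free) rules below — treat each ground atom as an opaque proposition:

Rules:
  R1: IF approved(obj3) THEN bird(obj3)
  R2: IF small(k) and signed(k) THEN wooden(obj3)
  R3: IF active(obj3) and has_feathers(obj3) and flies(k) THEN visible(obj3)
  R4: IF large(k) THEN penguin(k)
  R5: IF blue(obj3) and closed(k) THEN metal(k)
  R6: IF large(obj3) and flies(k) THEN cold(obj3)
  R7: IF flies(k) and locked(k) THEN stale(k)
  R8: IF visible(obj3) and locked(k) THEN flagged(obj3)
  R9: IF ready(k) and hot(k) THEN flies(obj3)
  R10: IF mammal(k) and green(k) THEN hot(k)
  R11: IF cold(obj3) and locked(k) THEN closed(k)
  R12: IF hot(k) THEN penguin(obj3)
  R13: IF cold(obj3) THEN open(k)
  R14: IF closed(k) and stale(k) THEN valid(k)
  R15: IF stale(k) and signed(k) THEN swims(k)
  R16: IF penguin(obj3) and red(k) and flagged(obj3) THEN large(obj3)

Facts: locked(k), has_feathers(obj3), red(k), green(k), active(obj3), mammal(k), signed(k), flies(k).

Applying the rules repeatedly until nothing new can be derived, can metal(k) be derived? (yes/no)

Round 1 fires R3, R7, R10, giving visible(obj3), stale(k), hot(k).
Round 2 fires R8, R12, R15, giving flagged(obj3), penguin(obj3), swims(k).
Round 3 fires R16, giving large(obj3).
Round 4 fires R6, giving cold(obj3).
Round 5 fires R11, R13, giving closed(k), open(k).
Round 6 fires R14, giving valid(k).
Fixed point reached. metal(k) is concluded only by R5; R5 needs blue(obj3) (never derived).

no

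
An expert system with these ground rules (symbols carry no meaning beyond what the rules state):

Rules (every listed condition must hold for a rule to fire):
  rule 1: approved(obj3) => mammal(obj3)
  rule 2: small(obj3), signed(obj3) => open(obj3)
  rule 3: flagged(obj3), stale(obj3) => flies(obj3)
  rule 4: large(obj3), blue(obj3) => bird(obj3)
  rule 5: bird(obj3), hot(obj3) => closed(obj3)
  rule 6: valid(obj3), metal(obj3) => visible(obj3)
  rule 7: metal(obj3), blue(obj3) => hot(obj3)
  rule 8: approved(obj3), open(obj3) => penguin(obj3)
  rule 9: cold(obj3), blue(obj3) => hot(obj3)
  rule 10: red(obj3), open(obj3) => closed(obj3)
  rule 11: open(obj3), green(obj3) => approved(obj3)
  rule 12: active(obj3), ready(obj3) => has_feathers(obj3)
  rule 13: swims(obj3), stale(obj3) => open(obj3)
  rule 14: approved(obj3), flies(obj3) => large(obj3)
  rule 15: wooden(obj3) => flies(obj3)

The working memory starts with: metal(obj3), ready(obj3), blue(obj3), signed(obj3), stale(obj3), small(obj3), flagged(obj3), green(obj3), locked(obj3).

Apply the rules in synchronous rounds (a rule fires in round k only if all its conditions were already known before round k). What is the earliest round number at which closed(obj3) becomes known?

5

Round 1: rule 2 [small(obj3), signed(obj3) => open(obj3)]; rule 3 [flagged(obj3), stale(obj3) => flies(obj3)]; rule 7 [metal(obj3), blue(obj3) => hot(obj3)]. New: open(obj3), flies(obj3), hot(obj3).
Round 2: rule 11 [open(obj3), green(obj3) => approved(obj3)]. New: approved(obj3).
Round 3: rule 1 [approved(obj3) => mammal(obj3)]; rule 8 [approved(obj3), open(obj3) => penguin(obj3)]; rule 14 [approved(obj3), flies(obj3) => large(obj3)]. New: mammal(obj3), penguin(obj3), large(obj3).
Round 4: rule 4 [large(obj3), blue(obj3) => bird(obj3)]. New: bird(obj3).
Round 5: rule 5 [bird(obj3), hot(obj3) => closed(obj3)]. New: closed(obj3).
closed(obj3) first appears in round 5.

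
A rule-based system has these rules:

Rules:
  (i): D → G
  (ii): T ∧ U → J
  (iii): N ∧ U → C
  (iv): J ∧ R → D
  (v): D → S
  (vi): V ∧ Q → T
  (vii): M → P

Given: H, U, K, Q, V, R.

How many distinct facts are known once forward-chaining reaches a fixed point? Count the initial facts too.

[1] (vi) [V ∧ Q → T]. ⇒ new: T.
[2] (ii) [T ∧ U → J]. ⇒ new: J.
[3] (iv) [J ∧ R → D]. ⇒ new: D.
[4] (i) [D → G]; (v) [D → S]. ⇒ new: G, S.
Closure: {D, G, H, J, K, Q, R, S, T, U, V} — 11 facts.

11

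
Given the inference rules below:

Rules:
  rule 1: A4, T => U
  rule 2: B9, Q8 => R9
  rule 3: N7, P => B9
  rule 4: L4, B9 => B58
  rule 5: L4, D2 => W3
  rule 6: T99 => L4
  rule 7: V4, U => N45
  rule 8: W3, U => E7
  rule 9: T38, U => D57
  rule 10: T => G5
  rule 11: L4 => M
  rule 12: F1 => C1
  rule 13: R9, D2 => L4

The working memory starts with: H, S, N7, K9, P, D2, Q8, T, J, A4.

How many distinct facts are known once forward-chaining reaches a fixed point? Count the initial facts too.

19

Round 1: rule 1 [A4, T => U]; rule 3 [N7, P => B9]; rule 10 [T => G5]. New: U, B9, G5.
Round 2: rule 2 [B9, Q8 => R9]. New: R9.
Round 3: rule 13 [R9, D2 => L4]. New: L4.
Round 4: rule 4 [L4, B9 => B58]; rule 5 [L4, D2 => W3]; rule 11 [L4 => M]. New: B58, W3, M.
Round 5: rule 8 [W3, U => E7]. New: E7.
Closure: {A4, B58, B9, D2, E7, G5, H, J, K9, L4, M, N7, P, Q8, R9, S, T, U, W3} — 19 facts.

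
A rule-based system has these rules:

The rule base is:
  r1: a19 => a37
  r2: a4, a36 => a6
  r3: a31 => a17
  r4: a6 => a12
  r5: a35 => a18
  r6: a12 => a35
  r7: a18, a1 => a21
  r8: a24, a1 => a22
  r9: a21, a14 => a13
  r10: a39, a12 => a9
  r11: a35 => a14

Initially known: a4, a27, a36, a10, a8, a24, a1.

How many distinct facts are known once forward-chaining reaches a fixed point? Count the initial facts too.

Round 1: r2 [a4, a36 => a6]; r8 [a24, a1 => a22]. Adds a6, a22.
Round 2: r4 [a6 => a12]. Adds a12.
Round 3: r6 [a12 => a35]. Adds a35.
Round 4: r5 [a35 => a18]; r11 [a35 => a14]. Adds a18, a14.
Round 5: r7 [a18, a1 => a21]. Adds a21.
Round 6: r9 [a21, a14 => a13]. Adds a13.
Closure: {a1, a10, a12, a13, a14, a18, a21, a22, a24, a27, a35, a36, a4, a6, a8} — 15 facts.

15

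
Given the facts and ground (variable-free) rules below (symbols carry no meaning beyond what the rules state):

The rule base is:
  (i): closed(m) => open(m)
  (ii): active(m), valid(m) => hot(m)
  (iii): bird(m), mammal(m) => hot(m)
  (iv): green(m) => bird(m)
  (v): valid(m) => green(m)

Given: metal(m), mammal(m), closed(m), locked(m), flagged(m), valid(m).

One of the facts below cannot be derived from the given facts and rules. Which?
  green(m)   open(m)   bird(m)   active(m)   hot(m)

Round 1 — (i), (v), derive open(m), green(m).
Round 2 — (iv), derive bird(m).
Round 3 — (iii), derive hot(m).
Derived: green(m) (round 1), hot(m) (round 3), open(m) (round 1), bird(m) (round 2). active(m) never appears in any round.

active(m)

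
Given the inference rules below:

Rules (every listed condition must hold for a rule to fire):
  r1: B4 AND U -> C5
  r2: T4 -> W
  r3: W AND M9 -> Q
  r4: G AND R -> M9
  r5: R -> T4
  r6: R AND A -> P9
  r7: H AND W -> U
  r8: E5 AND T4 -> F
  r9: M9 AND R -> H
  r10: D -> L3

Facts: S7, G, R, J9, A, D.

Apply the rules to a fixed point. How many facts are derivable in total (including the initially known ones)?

14

Round 1 — r4, r5, r6, r10, derive M9, T4, P9, L3.
Round 2 — r2, r9, derive W, H.
Round 3 — r3, r7, derive Q, U.
Closure: {A, D, G, H, J9, L3, M9, P9, Q, R, S7, T4, U, W} — 14 facts.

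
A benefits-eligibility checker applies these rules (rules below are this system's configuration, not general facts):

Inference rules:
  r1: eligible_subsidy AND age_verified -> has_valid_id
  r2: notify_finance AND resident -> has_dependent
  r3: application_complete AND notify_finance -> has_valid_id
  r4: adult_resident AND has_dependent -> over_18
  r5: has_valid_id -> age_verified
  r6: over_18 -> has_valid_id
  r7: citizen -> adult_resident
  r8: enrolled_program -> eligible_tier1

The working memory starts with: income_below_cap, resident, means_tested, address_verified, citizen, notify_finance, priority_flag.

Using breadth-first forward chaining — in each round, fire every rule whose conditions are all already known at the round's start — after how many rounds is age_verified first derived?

Round 1 — r2, r7, derive has_dependent, adult_resident.
Round 2 — r4, derive over_18.
Round 3 — r6, derive has_valid_id.
Round 4 — r5, derive age_verified.
age_verified first appears in round 4.

4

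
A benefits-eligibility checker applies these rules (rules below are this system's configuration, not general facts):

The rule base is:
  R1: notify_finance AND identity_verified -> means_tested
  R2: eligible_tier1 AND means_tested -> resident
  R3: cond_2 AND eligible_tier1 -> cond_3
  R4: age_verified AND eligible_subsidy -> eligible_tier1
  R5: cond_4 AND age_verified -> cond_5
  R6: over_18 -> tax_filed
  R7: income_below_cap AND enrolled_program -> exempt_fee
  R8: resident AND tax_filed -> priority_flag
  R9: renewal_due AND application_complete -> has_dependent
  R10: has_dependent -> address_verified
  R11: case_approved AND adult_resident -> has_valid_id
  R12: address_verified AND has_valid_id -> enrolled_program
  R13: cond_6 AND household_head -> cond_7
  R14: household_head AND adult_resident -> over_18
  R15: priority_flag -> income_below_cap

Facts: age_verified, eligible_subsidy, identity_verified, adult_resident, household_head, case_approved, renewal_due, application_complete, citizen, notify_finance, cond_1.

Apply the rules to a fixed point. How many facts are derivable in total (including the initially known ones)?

Round 1 — R1, R4, R9, R11, R14, derive means_tested, eligible_tier1, has_dependent, has_valid_id, over_18.
Round 2 — R2, R6, R10, derive resident, tax_filed, address_verified.
Round 3 — R8, R12, derive priority_flag, enrolled_program.
Round 4 — R15, derive income_below_cap.
Round 5 — R7, derive exempt_fee.
Closure: {address_verified, adult_resident, age_verified, application_complete, case_approved, citizen, cond_1, eligible_subsidy, eligible_tier1, enrolled_program, exempt_fee, has_dependent, has_valid_id, household_head, identity_verified, income_below_cap, means_tested, notify_finance, over_18, priority_flag, renewal_due, resident, tax_filed} — 23 facts.

23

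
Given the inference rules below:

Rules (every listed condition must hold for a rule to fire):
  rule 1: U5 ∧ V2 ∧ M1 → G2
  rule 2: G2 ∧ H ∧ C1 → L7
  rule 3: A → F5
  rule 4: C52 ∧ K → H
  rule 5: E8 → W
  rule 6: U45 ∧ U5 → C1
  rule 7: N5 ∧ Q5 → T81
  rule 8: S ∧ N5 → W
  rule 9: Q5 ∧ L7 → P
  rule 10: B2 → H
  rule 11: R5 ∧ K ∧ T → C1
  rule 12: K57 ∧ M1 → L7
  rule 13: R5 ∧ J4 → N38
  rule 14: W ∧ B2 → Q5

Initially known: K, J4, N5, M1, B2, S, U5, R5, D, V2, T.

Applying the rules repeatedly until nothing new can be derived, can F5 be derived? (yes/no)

Round 1 fires rule 1, rule 8, rule 10, rule 11, rule 13, giving G2, W, H, C1, N38.
Round 2 fires rule 2, rule 14, giving L7, Q5.
Round 3 fires rule 7, rule 9, giving T81, P.
Fixed point reached. F5 is concluded only by rule 3; rule 3 needs A (never derived).

no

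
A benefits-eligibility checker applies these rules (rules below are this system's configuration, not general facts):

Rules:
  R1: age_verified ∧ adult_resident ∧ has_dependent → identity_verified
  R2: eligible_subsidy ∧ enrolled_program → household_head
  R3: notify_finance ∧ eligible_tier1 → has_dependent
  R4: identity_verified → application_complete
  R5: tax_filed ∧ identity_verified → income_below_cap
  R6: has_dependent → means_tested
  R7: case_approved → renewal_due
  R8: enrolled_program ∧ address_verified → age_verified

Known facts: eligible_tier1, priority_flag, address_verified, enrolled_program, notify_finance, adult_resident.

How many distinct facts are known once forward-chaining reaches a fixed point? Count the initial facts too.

11

[1] R3 [notify_finance ∧ eligible_tier1 → has_dependent]; R8 [enrolled_program ∧ address_verified → age_verified]. ⇒ new: has_dependent, age_verified.
[2] R1 [age_verified ∧ adult_resident ∧ has_dependent → identity_verified]; R6 [has_dependent → means_tested]. ⇒ new: identity_verified, means_tested.
[3] R4 [identity_verified → application_complete]. ⇒ new: application_complete.
Closure: {address_verified, adult_resident, age_verified, application_complete, eligible_tier1, enrolled_program, has_dependent, identity_verified, means_tested, notify_finance, priority_flag} — 11 facts.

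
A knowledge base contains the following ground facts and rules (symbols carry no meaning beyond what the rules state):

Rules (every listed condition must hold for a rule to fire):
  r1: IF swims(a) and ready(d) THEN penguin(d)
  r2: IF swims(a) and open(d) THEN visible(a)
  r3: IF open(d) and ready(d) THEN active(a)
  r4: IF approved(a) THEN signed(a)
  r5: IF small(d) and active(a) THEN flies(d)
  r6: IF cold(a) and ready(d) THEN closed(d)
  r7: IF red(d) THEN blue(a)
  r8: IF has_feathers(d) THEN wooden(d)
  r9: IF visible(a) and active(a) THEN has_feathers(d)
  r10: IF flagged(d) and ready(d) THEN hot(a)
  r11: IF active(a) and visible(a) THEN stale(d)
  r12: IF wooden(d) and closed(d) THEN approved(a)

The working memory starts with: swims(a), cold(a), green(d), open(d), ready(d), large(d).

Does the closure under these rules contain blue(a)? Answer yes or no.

no

Round 1 — r1, r2, r3, r6, derive penguin(d), visible(a), active(a), closed(d).
Round 2 — r9, r11, derive has_feathers(d), stale(d).
Round 3 — r8, derive wooden(d).
Round 4 — r12, derive approved(a).
Round 5 — r4, derive signed(a).
Fixed point reached. blue(a) is concluded only by r7; r7 needs red(d) (never derived).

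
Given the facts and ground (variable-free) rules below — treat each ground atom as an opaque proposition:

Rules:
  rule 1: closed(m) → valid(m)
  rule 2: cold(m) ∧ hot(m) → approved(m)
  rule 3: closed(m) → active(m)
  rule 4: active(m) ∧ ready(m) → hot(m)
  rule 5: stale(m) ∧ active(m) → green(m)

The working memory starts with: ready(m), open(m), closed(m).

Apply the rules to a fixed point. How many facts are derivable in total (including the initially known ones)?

6

Round 1: rule 1 [closed(m) → valid(m)]; rule 3 [closed(m) → active(m)]. Adds valid(m), active(m).
Round 2: rule 4 [active(m) ∧ ready(m) → hot(m)]. Adds hot(m).
Closure: {active(m), closed(m), hot(m), open(m), ready(m), valid(m)} — 6 facts.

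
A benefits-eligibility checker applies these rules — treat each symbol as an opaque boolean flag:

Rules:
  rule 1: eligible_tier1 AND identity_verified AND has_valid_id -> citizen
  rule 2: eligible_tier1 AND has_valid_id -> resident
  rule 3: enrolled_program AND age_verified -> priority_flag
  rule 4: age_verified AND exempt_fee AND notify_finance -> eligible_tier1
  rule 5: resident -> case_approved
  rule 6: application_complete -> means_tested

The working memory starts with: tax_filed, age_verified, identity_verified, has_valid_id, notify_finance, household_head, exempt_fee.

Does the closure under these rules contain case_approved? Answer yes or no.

Round 1 — rule 4, derive eligible_tier1.
Round 2 — rule 1, rule 2, derive citizen, resident.
Round 3 — rule 5, derive case_approved.
case_approved appears in round 3, so it is derivable.

yes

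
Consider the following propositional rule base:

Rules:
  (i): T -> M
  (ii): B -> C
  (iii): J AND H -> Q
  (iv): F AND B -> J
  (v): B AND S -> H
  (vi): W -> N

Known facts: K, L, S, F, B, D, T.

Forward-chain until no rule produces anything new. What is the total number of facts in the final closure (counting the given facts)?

Round 1: (i) [T -> M]; (ii) [B -> C]; (iv) [F AND B -> J]; (v) [B AND S -> H]. Adds M, C, J, H.
Round 2: (iii) [J AND H -> Q]. Adds Q.
Closure: {B, C, D, F, H, J, K, L, M, Q, S, T} — 12 facts.

12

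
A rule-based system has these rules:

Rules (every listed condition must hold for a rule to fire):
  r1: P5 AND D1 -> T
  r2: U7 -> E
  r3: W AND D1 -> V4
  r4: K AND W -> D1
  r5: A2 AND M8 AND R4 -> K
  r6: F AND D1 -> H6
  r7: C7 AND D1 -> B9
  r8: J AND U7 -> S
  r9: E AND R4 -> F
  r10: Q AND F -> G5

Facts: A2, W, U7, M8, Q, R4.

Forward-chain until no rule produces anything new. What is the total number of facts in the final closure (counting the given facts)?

13

Round 1 — r2, r5, derive E, K.
Round 2 — r4, r9, derive D1, F.
Round 3 — r3, r6, r10, derive V4, H6, G5.
Closure: {A2, D1, E, F, G5, H6, K, M8, Q, R4, U7, V4, W} — 13 facts.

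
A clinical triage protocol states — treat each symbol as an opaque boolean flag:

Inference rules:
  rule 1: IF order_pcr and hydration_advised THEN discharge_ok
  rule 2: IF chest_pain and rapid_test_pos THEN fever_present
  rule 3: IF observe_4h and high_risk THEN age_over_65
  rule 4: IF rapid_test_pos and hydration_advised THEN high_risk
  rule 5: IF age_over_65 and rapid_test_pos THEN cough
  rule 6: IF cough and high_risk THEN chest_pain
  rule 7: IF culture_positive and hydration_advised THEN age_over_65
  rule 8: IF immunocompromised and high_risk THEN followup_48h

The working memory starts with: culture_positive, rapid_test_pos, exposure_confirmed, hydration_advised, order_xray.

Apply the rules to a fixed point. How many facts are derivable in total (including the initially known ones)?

Round 1: rule 4 [IF rapid_test_pos and hydration_advised THEN high_risk]; rule 7 [IF culture_positive and hydration_advised THEN age_over_65]. Adds high_risk, age_over_65.
Round 2: rule 5 [IF age_over_65 and rapid_test_pos THEN cough]. Adds cough.
Round 3: rule 6 [IF cough and high_risk THEN chest_pain]. Adds chest_pain.
Round 4: rule 2 [IF chest_pain and rapid_test_pos THEN fever_present]. Adds fever_present.
Closure: {age_over_65, chest_pain, cough, culture_positive, exposure_confirmed, fever_present, high_risk, hydration_advised, order_xray, rapid_test_pos} — 10 facts.

10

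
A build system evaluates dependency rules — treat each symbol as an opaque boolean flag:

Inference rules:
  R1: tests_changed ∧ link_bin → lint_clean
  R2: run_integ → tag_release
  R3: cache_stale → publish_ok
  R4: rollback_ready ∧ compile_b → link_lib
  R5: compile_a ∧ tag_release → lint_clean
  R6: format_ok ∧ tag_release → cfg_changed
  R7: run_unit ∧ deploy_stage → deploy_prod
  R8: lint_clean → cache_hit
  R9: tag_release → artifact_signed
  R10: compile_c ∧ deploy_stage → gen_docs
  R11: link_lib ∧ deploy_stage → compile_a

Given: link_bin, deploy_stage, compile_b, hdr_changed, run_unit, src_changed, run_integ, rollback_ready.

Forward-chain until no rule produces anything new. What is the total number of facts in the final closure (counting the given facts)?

15

Round 1 fires R2, R4, R7, giving tag_release, link_lib, deploy_prod.
Round 2 fires R9, R11, giving artifact_signed, compile_a.
Round 3 fires R5, giving lint_clean.
Round 4 fires R8, giving cache_hit.
Closure: {artifact_signed, cache_hit, compile_a, compile_b, deploy_prod, deploy_stage, hdr_changed, link_bin, link_lib, lint_clean, rollback_ready, run_integ, run_unit, src_changed, tag_release} — 15 facts.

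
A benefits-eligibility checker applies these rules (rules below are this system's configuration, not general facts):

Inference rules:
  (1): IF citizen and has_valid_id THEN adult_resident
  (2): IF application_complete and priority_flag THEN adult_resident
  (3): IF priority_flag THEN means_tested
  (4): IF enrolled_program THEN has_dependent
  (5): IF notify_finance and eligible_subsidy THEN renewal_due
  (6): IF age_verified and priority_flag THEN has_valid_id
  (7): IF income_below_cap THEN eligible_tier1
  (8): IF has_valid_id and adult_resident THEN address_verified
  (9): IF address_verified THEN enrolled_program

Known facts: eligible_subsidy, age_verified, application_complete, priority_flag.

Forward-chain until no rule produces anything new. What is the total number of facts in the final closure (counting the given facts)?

10

Round 1 — (2), (3), (6), derive adult_resident, means_tested, has_valid_id.
Round 2 — (8), derive address_verified.
Round 3 — (9), derive enrolled_program.
Round 4 — (4), derive has_dependent.
Closure: {address_verified, adult_resident, age_verified, application_complete, eligible_subsidy, enrolled_program, has_dependent, has_valid_id, means_tested, priority_flag} — 10 facts.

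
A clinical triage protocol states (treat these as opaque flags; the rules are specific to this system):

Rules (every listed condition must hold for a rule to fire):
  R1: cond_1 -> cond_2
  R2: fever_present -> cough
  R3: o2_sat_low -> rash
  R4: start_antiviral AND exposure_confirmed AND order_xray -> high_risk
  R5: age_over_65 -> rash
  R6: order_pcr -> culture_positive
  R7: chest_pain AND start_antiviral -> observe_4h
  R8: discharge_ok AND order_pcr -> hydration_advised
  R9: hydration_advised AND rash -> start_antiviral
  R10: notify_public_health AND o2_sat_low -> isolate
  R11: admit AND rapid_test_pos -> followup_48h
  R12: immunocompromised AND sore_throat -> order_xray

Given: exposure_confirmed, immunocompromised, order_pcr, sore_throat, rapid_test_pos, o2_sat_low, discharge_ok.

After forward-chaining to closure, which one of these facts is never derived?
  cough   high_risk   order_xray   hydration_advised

[1] R3 [o2_sat_low -> rash]; R6 [order_pcr -> culture_positive]; R8 [discharge_ok AND order_pcr -> hydration_advised]; R12 [immunocompromised AND sore_throat -> order_xray]. ⇒ new: rash, culture_positive, hydration_advised, order_xray.
[2] R9 [hydration_advised AND rash -> start_antiviral]. ⇒ new: start_antiviral.
[3] R4 [start_antiviral AND exposure_confirmed AND order_xray -> high_risk]. ⇒ new: high_risk.
Derived: hydration_advised (round 1), high_risk (round 3), order_xray (round 1). cough never appears in any round.

cough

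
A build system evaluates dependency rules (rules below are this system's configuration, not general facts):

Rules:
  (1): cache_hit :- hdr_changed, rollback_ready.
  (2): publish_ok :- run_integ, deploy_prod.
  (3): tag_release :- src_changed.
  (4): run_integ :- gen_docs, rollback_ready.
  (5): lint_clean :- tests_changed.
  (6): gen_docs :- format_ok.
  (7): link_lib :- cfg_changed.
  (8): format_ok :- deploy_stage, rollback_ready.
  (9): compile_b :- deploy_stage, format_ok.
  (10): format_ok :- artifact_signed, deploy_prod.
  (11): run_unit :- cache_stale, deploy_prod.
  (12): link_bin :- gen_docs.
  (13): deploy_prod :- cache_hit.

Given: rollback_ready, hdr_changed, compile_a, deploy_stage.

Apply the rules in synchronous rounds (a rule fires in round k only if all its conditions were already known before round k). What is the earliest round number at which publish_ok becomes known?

Round 1 fires (1), (8), giving cache_hit, format_ok.
Round 2 fires (6), (9), (13), giving gen_docs, compile_b, deploy_prod.
Round 3 fires (4), (12), giving run_integ, link_bin.
Round 4 fires (2), giving publish_ok.
publish_ok first appears in round 4.

4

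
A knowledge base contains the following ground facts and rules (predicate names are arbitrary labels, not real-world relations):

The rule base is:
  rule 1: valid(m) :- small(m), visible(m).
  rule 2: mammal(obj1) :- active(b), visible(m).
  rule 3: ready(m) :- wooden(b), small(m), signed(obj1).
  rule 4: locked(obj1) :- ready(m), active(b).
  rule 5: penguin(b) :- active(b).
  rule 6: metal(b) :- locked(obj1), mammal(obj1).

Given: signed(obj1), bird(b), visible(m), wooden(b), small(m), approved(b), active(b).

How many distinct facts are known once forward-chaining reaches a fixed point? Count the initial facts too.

Round 1: rule 1 [valid(m) :- small(m), visible(m).]; rule 2 [mammal(obj1) :- active(b), visible(m).]; rule 3 [ready(m) :- wooden(b), small(m), signed(obj1).]; rule 5 [penguin(b) :- active(b).]. New: valid(m), mammal(obj1), ready(m), penguin(b).
Round 2: rule 4 [locked(obj1) :- ready(m), active(b).]. New: locked(obj1).
Round 3: rule 6 [metal(b) :- locked(obj1), mammal(obj1).]. New: metal(b).
Closure: {active(b), approved(b), bird(b), locked(obj1), mammal(obj1), metal(b), penguin(b), ready(m), signed(obj1), small(m), valid(m), visible(m), wooden(b)} — 13 facts.

13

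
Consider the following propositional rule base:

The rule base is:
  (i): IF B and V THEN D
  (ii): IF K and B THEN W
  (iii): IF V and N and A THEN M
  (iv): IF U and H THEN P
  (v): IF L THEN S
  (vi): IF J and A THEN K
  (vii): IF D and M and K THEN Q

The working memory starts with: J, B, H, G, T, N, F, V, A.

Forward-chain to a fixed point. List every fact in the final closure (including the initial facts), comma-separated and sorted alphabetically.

[1] (i) [IF B and V THEN D]; (iii) [IF V and N and A THEN M]; (vi) [IF J and A THEN K]. ⇒ new: D, M, K.
[2] (ii) [IF K and B THEN W]; (vii) [IF D and M and K THEN Q]. ⇒ new: W, Q.

A, B, D, F, G, H, J, K, M, N, Q, T, V, W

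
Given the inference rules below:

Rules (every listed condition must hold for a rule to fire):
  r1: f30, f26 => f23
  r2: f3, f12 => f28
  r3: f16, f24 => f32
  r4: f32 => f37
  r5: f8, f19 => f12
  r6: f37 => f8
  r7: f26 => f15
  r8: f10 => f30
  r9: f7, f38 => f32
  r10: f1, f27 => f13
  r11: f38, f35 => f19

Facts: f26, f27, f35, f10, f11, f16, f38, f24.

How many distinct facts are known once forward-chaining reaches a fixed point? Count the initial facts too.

Round 1: r3 [f16, f24 => f32]; r7 [f26 => f15]; r8 [f10 => f30]; r11 [f38, f35 => f19]. New: f32, f15, f30, f19.
Round 2: r1 [f30, f26 => f23]; r4 [f32 => f37]. New: f23, f37.
Round 3: r6 [f37 => f8]. New: f8.
Round 4: r5 [f8, f19 => f12]. New: f12.
Closure: {f10, f11, f12, f15, f16, f19, f23, f24, f26, f27, f30, f32, f35, f37, f38, f8} — 16 facts.

16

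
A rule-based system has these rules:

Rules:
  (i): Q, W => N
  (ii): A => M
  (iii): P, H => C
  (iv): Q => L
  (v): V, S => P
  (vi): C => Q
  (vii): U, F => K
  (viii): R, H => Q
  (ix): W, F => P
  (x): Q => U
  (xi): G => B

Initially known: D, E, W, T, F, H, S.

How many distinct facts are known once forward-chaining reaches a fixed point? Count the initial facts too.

Round 1: (ix) [W, F => P]. Adds P.
Round 2: (iii) [P, H => C]. Adds C.
Round 3: (vi) [C => Q]. Adds Q.
Round 4: (i) [Q, W => N]; (iv) [Q => L]; (x) [Q => U]. Adds N, L, U.
Round 5: (vii) [U, F => K]. Adds K.
Closure: {C, D, E, F, H, K, L, N, P, Q, S, T, U, W} — 14 facts.

14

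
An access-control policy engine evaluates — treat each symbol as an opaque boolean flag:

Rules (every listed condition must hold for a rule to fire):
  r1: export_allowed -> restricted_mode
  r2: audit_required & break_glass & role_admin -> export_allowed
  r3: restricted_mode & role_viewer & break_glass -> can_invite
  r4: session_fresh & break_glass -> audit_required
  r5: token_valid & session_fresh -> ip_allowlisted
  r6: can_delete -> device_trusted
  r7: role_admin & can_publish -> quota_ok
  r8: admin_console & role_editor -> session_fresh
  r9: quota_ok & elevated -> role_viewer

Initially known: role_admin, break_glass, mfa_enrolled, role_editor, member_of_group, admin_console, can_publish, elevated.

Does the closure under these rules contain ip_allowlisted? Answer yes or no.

Round 1: r7 [role_admin & can_publish -> quota_ok]; r8 [admin_console & role_editor -> session_fresh]. Adds quota_ok, session_fresh.
Round 2: r4 [session_fresh & break_glass -> audit_required]; r9 [quota_ok & elevated -> role_viewer]. Adds audit_required, role_viewer.
Round 3: r2 [audit_required & break_glass & role_admin -> export_allowed]. Adds export_allowed.
Round 4: r1 [export_allowed -> restricted_mode]. Adds restricted_mode.
Round 5: r3 [restricted_mode & role_viewer & break_glass -> can_invite]. Adds can_invite.
Fixed point reached. ip_allowlisted is concluded only by r5; r5 needs token_valid (never derived).

no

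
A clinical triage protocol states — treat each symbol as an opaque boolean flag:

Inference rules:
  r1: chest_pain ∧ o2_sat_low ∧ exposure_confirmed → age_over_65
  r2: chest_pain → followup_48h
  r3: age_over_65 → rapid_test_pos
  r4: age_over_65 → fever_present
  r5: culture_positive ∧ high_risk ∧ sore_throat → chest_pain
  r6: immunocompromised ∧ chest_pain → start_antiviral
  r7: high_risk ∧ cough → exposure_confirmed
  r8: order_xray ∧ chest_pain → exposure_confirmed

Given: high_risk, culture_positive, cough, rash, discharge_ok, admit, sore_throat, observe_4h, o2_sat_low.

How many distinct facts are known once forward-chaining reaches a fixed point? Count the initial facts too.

15

Round 1 — r5, r7, derive chest_pain, exposure_confirmed.
Round 2 — r1, r2, derive age_over_65, followup_48h.
Round 3 — r3, r4, derive rapid_test_pos, fever_present.
Closure: {admit, age_over_65, chest_pain, cough, culture_positive, discharge_ok, exposure_confirmed, fever_present, followup_48h, high_risk, o2_sat_low, observe_4h, rapid_test_pos, rash, sore_throat} — 15 facts.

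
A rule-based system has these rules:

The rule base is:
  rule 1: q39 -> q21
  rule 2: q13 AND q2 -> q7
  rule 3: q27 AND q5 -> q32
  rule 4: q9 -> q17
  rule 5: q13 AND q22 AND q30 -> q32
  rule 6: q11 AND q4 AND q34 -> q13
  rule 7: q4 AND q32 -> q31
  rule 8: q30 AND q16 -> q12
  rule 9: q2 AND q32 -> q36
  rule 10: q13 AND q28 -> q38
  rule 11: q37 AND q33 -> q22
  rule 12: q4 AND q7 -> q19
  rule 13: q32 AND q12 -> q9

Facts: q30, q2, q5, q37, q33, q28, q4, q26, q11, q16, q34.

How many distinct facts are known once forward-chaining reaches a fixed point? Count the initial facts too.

Round 1 fires rule 6, rule 8, rule 11, giving q13, q12, q22.
Round 2 fires rule 2, rule 5, rule 10, giving q7, q32, q38.
Round 3 fires rule 7, rule 9, rule 12, rule 13, giving q31, q36, q19, q9.
Round 4 fires rule 4, giving q17.
Closure: {q11, q12, q13, q16, q17, q19, q2, q22, q26, q28, q30, q31, q32, q33, q34, q36, q37, q38, q4, q5, q7, q9} — 22 facts.

22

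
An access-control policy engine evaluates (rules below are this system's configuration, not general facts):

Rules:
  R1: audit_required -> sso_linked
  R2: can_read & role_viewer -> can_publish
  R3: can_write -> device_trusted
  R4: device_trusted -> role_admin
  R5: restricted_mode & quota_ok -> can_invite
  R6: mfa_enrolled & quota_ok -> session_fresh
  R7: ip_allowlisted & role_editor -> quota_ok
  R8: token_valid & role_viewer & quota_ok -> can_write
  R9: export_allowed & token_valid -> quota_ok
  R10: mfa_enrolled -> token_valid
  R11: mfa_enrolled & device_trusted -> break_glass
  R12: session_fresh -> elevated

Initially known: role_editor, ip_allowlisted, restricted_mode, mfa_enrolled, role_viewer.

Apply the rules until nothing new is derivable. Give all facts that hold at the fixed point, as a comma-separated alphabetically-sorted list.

Round 1 fires R7, R10, giving quota_ok, token_valid.
Round 2 fires R5, R6, R8, giving can_invite, session_fresh, can_write.
Round 3 fires R3, R12, giving device_trusted, elevated.
Round 4 fires R4, R11, giving role_admin, break_glass.

break_glass, can_invite, can_write, device_trusted, elevated, ip_allowlisted, mfa_enrolled, quota_ok, restricted_mode, role_admin, role_editor, role_viewer, session_fresh, token_valid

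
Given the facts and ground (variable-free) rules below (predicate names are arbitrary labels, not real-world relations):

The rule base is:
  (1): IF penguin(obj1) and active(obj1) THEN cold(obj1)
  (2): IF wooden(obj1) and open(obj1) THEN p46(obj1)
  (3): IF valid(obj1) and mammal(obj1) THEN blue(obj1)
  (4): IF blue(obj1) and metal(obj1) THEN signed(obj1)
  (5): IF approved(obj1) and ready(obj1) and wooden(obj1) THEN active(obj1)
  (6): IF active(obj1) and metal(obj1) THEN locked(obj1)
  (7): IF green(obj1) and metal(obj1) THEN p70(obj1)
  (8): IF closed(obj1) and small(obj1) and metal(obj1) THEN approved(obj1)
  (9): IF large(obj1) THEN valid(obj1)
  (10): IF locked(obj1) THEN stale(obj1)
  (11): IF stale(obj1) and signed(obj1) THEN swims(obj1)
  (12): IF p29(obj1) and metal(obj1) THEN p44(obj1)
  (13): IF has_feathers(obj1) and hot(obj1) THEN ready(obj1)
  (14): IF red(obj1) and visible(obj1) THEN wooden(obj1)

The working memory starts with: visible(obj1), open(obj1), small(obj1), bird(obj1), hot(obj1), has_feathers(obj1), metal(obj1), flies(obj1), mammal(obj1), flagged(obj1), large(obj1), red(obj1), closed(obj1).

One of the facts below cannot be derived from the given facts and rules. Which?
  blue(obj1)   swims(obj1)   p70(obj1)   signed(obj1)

p70(obj1)

Round 1 — (8), (9), (13), (14), derive approved(obj1), valid(obj1), ready(obj1), wooden(obj1).
Round 2 — (2), (3), (5), derive p46(obj1), blue(obj1), active(obj1).
Round 3 — (4), (6), derive signed(obj1), locked(obj1).
Round 4 — (10), derive stale(obj1).
Round 5 — (11), derive swims(obj1).
Derived: signed(obj1) (round 3), blue(obj1) (round 2), swims(obj1) (round 5). p70(obj1) never appears in any round.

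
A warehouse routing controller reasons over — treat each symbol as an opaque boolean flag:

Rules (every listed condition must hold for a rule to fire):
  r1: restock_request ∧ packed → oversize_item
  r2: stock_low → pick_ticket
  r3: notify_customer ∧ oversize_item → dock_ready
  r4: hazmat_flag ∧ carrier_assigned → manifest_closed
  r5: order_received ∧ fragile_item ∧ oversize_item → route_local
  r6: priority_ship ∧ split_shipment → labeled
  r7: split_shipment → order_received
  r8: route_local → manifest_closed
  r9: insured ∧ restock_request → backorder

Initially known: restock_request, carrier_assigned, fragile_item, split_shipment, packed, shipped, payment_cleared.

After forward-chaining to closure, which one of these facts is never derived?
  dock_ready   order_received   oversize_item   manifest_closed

dock_ready

[1] r1 [restock_request ∧ packed → oversize_item]; r7 [split_shipment → order_received]. ⇒ new: oversize_item, order_received.
[2] r5 [order_received ∧ fragile_item ∧ oversize_item → route_local]. ⇒ new: route_local.
[3] r8 [route_local → manifest_closed]. ⇒ new: manifest_closed.
Derived: manifest_closed (round 3), order_received (round 1), oversize_item (round 1). dock_ready never appears in any round.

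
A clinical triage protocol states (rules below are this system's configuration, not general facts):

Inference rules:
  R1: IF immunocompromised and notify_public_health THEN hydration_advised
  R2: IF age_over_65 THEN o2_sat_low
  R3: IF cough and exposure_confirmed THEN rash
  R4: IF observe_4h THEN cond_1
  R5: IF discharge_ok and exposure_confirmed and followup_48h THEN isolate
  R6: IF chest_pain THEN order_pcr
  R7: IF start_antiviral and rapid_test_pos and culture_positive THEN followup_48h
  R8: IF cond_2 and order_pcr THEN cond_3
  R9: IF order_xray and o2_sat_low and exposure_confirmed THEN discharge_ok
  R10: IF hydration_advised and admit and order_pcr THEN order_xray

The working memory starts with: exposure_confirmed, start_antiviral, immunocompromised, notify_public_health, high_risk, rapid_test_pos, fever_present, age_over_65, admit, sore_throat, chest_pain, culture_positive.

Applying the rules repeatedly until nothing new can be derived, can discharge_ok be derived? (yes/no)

Round 1: R1 [IF immunocompromised and notify_public_health THEN hydration_advised]; R2 [IF age_over_65 THEN o2_sat_low]; R6 [IF chest_pain THEN order_pcr]; R7 [IF start_antiviral and rapid_test_pos and culture_positive THEN followup_48h]. New: hydration_advised, o2_sat_low, order_pcr, followup_48h.
Round 2: R10 [IF hydration_advised and admit and order_pcr THEN order_xray]. New: order_xray.
Round 3: R9 [IF order_xray and o2_sat_low and exposure_confirmed THEN discharge_ok]. New: discharge_ok.
Round 4: R5 [IF discharge_ok and exposure_confirmed and followup_48h THEN isolate]. New: isolate.
discharge_ok appears in round 3, so it is derivable.

yes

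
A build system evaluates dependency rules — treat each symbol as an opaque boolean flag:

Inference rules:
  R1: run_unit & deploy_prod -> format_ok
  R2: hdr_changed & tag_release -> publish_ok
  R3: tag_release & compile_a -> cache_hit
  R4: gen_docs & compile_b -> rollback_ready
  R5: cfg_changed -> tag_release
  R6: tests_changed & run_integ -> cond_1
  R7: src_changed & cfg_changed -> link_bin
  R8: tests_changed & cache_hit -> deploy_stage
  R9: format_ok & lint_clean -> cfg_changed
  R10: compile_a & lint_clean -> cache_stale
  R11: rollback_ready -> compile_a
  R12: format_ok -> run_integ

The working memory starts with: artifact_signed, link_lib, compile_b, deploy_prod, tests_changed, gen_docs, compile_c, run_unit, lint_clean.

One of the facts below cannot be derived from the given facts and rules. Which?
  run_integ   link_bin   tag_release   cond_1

[1] R1 [run_unit & deploy_prod -> format_ok]; R4 [gen_docs & compile_b -> rollback_ready]. ⇒ new: format_ok, rollback_ready.
[2] R9 [format_ok & lint_clean -> cfg_changed]; R11 [rollback_ready -> compile_a]; R12 [format_ok -> run_integ]. ⇒ new: cfg_changed, compile_a, run_integ.
[3] R5 [cfg_changed -> tag_release]; R6 [tests_changed & run_integ -> cond_1]; R10 [compile_a & lint_clean -> cache_stale]. ⇒ new: tag_release, cond_1, cache_stale.
[4] R3 [tag_release & compile_a -> cache_hit]. ⇒ new: cache_hit.
[5] R8 [tests_changed & cache_hit -> deploy_stage]. ⇒ new: deploy_stage.
Derived: tag_release (round 3), cond_1 (round 3), run_integ (round 2). link_bin never appears in any round.

link_bin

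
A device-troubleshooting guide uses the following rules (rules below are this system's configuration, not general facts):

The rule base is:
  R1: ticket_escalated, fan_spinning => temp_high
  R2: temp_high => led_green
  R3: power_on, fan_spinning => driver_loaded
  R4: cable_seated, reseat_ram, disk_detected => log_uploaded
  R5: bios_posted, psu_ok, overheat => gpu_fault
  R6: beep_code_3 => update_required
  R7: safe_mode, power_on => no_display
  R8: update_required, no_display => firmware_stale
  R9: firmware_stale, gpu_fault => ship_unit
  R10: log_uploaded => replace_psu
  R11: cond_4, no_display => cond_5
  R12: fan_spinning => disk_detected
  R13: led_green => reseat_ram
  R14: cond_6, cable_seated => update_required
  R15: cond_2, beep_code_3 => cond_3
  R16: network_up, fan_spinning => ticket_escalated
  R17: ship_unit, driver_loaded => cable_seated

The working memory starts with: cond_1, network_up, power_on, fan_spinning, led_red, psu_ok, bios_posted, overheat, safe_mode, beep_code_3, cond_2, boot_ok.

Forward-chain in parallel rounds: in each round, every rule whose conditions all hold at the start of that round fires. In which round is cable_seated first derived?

4

Round 1: R3 [power_on, fan_spinning => driver_loaded]; R5 [bios_posted, psu_ok, overheat => gpu_fault]; R6 [beep_code_3 => update_required]; R7 [safe_mode, power_on => no_display]; R12 [fan_spinning => disk_detected]; R15 [cond_2, beep_code_3 => cond_3]; R16 [network_up, fan_spinning => ticket_escalated]. New: driver_loaded, gpu_fault, update_required, no_display, disk_detected, cond_3, ticket_escalated.
Round 2: R1 [ticket_escalated, fan_spinning => temp_high]; R8 [update_required, no_display => firmware_stale]. New: temp_high, firmware_stale.
Round 3: R2 [temp_high => led_green]; R9 [firmware_stale, gpu_fault => ship_unit]. New: led_green, ship_unit.
Round 4: R13 [led_green => reseat_ram]; R17 [ship_unit, driver_loaded => cable_seated]. New: reseat_ram, cable_seated.
cable_seated first appears in round 4.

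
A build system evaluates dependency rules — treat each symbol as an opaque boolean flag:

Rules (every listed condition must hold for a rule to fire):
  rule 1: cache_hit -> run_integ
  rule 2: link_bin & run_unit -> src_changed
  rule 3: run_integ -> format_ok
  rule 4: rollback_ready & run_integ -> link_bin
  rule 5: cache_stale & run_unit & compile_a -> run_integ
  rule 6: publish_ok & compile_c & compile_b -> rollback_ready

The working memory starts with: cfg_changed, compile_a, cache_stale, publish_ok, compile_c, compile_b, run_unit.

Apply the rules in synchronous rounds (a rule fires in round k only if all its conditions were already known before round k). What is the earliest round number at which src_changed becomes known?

[1] rule 5 [cache_stale & run_unit & compile_a -> run_integ]; rule 6 [publish_ok & compile_c & compile_b -> rollback_ready]. ⇒ new: run_integ, rollback_ready.
[2] rule 3 [run_integ -> format_ok]; rule 4 [rollback_ready & run_integ -> link_bin]. ⇒ new: format_ok, link_bin.
[3] rule 2 [link_bin & run_unit -> src_changed]. ⇒ new: src_changed.
src_changed first appears in round 3.

3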